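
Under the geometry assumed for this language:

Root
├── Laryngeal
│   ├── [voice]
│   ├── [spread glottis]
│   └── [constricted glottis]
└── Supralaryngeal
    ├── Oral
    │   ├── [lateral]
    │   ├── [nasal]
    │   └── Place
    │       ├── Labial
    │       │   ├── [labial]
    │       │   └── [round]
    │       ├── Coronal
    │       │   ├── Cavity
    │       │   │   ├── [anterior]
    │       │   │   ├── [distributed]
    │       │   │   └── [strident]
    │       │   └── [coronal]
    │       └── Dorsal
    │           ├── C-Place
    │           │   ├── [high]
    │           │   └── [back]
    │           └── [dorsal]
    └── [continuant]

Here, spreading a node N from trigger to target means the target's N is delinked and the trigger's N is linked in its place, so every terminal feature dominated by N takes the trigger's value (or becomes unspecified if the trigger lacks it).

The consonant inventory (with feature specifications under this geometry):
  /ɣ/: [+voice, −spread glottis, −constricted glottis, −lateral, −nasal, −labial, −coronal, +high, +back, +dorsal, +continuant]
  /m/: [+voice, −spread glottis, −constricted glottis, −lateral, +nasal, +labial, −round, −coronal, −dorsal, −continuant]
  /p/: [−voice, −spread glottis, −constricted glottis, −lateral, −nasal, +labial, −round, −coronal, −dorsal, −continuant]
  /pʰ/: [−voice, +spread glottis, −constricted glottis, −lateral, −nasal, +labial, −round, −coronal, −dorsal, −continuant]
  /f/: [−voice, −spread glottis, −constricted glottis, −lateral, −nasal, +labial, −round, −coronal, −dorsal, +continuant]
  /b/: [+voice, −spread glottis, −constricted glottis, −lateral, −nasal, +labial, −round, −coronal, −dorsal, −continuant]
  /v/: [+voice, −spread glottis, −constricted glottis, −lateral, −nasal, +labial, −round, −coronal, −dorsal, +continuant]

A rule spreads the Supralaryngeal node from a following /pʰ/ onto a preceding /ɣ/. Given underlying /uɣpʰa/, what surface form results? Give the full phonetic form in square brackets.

[ubpʰa]

Terminals under Supralaryngeal in this geometry: [lateral], [nasal], [labial], [round], [anterior], [distributed], [strident], [coronal], [high], [back], [dorsal], [continuant].
After delinking /ɣ/'s Supralaryngeal and linking /pʰ/'s, the affected terminals become [−lateral], [−nasal], [+labial], [−round], [−coronal], [−dorsal], [−continuant]; [voice], [spread glottis], [constricted glottis] (outside Supralaryngeal) are retained from /ɣ/.
This feature bundle is that of [b], so /uɣpʰa/ surfaces as [ubpʰa].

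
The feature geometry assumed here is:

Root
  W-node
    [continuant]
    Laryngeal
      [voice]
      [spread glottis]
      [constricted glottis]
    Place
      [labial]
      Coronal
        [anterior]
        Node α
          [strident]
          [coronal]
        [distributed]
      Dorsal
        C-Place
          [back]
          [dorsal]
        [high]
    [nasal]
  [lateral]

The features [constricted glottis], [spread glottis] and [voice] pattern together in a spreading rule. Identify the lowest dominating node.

Laryngeal

[constricted glottis]: Root / W-node / Laryngeal / [constricted glottis].
[spread glottis]: Root / W-node / Laryngeal / [spread glottis].
[voice] lies under Laryngeal (below W-node).
The listed terminals split across distinct daughters of Laryngeal, so Laryngeal itself is the smallest node containing them all.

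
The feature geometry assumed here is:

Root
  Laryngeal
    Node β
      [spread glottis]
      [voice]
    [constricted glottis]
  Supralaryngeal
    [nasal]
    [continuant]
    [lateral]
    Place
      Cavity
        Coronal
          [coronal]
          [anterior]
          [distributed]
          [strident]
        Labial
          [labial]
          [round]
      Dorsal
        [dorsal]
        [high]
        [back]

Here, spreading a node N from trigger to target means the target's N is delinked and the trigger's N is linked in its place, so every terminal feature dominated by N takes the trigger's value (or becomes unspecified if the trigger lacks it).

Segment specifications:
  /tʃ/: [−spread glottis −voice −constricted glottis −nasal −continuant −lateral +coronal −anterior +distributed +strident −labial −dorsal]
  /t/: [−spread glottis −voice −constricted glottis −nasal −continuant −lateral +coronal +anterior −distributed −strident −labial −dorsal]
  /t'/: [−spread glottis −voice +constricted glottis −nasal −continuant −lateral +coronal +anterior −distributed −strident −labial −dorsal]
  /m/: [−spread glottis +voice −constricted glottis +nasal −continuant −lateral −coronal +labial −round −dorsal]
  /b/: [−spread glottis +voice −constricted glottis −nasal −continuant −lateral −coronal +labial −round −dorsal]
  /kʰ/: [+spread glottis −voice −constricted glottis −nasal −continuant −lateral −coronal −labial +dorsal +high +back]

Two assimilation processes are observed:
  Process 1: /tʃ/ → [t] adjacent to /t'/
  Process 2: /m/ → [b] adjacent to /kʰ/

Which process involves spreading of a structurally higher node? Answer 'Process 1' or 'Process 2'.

Process 1 alters [anterior], [distributed], [strident]; the lowest common ancestor is Coronal (depth 4 from Root).
Process 2 alters [nasal]; the lowest dominating node is [nasal] (depth 2 from Root).
Depth 2 < depth 4; Process 2 involves the structurally higher constituent [nasal].

Process 2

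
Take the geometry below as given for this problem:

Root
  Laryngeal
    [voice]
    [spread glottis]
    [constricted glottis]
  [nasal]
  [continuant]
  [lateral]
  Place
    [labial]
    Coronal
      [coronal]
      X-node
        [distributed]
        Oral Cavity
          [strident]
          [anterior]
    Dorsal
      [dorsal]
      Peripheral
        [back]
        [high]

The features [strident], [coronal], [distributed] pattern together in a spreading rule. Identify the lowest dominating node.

Coronal

[strident]: Root / Place / Coronal / X-node / Oral Cavity / [strident].
[coronal]: Root / Place / Coronal / [coronal].
[distributed]: Root / Place / Coronal / X-node / [distributed].
Coronal is the lowest common ancestor — every listed feature sits under it, and no single subconstituent of Coronal covers them all.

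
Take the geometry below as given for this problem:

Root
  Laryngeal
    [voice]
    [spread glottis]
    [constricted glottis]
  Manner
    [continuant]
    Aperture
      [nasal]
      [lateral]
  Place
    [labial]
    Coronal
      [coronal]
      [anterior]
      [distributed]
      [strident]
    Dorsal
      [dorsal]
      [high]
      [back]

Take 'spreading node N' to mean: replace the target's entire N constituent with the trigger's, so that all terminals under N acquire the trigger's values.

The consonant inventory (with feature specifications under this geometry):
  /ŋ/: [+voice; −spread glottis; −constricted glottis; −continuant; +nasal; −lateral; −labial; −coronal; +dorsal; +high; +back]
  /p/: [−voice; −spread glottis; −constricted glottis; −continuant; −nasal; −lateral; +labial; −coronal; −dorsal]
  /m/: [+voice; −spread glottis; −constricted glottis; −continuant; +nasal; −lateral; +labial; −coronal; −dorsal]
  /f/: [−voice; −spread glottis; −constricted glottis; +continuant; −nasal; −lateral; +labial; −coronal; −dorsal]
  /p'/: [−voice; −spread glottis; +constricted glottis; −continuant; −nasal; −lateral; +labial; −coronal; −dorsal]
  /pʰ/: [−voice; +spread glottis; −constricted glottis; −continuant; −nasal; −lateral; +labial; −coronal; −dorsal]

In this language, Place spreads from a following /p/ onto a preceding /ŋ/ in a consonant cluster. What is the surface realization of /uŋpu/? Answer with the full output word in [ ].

[umpu]

Place immediately or transitively dominates [labial], [coronal], [anterior], [distributed], [strident], [dorsal], [high], [back].
Spreading Place from /p/ onto /ŋ/ replaces those values with /p/'s: [+labial], [−coronal], [−dorsal]. Features outside Place ([voice], [spread glottis], [constricted glottis], …) stay as in /ŋ/.
Among the inventory, only /m/ has exactly this specification, giving the surface form [umpu].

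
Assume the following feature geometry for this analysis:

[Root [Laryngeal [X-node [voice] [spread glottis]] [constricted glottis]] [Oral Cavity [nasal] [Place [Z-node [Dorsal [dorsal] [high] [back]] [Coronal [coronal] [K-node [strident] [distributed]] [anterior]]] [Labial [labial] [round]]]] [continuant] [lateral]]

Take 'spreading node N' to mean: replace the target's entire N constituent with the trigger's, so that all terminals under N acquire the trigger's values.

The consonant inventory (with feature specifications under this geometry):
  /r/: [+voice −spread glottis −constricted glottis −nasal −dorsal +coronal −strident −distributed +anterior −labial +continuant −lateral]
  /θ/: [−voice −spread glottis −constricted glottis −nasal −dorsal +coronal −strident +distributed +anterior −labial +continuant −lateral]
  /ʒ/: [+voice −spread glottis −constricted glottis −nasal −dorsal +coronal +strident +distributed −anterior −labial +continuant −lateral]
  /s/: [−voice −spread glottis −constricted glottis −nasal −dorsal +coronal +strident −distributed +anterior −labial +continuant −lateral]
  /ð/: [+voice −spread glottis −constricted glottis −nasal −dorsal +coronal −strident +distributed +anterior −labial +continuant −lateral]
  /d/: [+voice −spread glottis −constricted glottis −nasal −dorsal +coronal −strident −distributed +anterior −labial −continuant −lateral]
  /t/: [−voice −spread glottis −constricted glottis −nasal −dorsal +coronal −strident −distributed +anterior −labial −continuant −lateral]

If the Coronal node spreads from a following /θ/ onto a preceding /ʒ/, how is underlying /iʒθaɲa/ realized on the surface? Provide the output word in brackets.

Coronal immediately or transitively dominates [coronal], [strident], [distributed], [anterior].
Spreading Coronal from /θ/ onto /ʒ/ replaces those values with /θ/'s: [+coronal], [−strident], [+distributed], [+anterior]. Features outside Coronal ([voice], [spread glottis], [constricted glottis], …) stay as in /ʒ/.
The resulting bundle matches /ð/ in the inventory; substituting it for /ʒ/ gives [iðθaɲa].

[iðθaɲa]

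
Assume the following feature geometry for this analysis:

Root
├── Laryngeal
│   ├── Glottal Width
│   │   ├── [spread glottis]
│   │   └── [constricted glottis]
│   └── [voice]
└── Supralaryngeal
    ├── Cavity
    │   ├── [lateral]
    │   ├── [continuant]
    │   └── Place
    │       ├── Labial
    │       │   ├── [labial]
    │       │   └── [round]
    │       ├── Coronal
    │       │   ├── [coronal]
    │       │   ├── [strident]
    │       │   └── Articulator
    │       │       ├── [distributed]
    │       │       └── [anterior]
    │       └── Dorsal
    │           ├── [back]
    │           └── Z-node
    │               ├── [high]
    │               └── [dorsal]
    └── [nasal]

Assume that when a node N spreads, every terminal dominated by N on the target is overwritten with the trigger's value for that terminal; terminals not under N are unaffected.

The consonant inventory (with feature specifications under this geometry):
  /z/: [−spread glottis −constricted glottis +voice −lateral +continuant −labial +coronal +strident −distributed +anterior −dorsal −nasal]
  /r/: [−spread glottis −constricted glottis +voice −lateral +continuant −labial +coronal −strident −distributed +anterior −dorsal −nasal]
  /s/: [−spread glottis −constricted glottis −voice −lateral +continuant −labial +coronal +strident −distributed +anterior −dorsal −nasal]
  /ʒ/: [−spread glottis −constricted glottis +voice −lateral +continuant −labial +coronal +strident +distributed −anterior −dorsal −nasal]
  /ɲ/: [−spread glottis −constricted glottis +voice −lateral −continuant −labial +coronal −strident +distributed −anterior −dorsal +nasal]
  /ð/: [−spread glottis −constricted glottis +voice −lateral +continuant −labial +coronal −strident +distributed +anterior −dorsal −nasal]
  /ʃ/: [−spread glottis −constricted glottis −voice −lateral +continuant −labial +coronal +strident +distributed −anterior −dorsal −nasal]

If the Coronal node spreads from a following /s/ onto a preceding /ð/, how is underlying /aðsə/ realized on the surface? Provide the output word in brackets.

[azsə]

Terminals under Coronal in this geometry: [coronal], [strident], [distributed], [anterior].
The target acquires /s/'s values for everything under Coronal — [+coronal], [+strident], [−distributed], [+anterior] — while keeping its own [spread glottis], [constricted glottis], [voice], ….
The resulting bundle matches /z/ in the inventory; substituting it for /ð/ gives [azsə].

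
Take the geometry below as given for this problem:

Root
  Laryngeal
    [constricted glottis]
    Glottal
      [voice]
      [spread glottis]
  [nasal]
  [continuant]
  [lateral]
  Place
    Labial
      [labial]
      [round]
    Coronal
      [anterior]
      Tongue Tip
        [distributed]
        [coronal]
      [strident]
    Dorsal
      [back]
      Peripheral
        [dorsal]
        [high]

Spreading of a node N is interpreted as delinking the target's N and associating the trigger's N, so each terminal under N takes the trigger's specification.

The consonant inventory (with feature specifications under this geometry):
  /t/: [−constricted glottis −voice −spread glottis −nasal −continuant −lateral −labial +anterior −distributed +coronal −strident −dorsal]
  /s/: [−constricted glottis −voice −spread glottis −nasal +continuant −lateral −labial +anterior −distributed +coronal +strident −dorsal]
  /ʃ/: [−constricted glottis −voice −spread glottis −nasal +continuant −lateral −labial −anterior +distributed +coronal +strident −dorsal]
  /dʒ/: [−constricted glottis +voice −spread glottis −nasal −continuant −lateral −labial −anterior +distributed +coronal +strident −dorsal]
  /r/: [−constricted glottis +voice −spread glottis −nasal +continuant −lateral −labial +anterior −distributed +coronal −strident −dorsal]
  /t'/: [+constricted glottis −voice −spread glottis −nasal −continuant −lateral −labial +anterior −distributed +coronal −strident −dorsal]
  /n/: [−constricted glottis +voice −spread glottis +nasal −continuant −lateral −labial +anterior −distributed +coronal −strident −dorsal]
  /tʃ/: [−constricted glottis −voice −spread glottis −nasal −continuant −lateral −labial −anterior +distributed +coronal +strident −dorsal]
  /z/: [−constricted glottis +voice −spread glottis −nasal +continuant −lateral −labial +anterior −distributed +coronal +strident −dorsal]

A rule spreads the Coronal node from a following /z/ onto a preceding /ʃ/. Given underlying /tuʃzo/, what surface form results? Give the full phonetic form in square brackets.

The Coronal node dominates the terminals [anterior], [distributed], [coronal], [strident].
Spreading Coronal from /z/ onto /ʃ/ replaces those values with /z/'s: [+anterior], [−distributed], [+coronal], [+strident]. Features outside Coronal ([constricted glottis], [voice], [spread glottis], …) stay as in /ʃ/.
Among the inventory, only /s/ has exactly this specification, giving the surface form [tuszo].

[tuszo]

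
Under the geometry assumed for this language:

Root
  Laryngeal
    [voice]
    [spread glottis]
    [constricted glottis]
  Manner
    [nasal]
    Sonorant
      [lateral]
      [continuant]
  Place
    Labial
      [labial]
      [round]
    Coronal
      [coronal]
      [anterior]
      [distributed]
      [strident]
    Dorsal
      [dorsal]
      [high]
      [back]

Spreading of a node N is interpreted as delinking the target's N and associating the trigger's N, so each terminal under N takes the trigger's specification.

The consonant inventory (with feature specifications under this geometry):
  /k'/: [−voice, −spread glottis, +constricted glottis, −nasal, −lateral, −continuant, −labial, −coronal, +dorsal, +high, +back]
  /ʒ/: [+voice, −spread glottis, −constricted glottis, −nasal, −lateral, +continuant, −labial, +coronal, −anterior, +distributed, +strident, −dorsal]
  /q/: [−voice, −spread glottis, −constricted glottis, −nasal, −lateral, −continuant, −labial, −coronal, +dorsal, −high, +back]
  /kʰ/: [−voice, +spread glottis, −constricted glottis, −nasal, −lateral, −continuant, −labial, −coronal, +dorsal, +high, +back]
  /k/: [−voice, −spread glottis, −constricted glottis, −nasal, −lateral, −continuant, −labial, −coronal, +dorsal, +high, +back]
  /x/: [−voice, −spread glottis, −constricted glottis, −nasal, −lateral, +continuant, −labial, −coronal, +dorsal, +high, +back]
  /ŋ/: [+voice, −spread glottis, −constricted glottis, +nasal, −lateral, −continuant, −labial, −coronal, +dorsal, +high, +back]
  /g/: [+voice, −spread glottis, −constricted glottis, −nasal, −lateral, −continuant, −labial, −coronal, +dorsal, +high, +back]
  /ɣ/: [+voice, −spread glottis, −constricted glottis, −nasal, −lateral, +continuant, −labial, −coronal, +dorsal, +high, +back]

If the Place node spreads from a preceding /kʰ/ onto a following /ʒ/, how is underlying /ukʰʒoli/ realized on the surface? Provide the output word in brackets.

[ukʰɣoli]

Place immediately or transitively dominates [labial], [round], [coronal], [anterior], [distributed], [strident], [dorsal], [high], [back].
After delinking /ʒ/'s Place and linking /kʰ/'s, the affected terminals become [−labial], [−coronal], [+dorsal], [+high], [+back]; [voice], [spread glottis], [constricted glottis], … (outside Place) are retained from /ʒ/.
The resulting bundle matches /ɣ/ in the inventory; substituting it for /ʒ/ gives [ukʰɣoli].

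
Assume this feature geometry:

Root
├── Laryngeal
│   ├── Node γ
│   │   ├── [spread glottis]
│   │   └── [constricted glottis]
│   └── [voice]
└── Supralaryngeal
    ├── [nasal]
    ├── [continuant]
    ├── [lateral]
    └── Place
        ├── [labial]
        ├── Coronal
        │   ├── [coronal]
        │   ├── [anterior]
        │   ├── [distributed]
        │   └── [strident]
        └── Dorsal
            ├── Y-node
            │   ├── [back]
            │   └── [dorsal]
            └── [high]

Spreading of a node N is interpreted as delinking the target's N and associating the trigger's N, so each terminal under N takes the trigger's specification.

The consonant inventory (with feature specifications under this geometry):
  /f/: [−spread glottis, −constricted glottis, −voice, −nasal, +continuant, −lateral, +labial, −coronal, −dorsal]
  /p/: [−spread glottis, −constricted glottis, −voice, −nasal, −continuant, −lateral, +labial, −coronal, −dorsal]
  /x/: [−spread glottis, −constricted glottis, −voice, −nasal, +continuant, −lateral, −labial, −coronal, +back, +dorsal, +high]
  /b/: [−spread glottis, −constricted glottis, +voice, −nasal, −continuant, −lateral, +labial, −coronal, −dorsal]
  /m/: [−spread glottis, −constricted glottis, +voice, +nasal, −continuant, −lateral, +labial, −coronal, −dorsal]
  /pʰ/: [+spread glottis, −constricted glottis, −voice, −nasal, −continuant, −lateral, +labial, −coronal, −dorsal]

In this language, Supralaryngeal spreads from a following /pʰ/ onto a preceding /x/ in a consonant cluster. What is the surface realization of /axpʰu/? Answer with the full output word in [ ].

Supralaryngeal immediately or transitively dominates [nasal], [continuant], [lateral], [labial], [coronal], [anterior], [distributed], [strident], [back], [dorsal], [high].
Spreading Supralaryngeal from /pʰ/ onto /x/ replaces those values with /pʰ/'s: [−nasal], [−continuant], [−lateral], [+labial], [−coronal], [−dorsal]. Features outside Supralaryngeal ([spread glottis], [constricted glottis], [voice]) stay as in /x/.
Among the inventory, only /p/ has exactly this specification, giving the surface form [appʰu].

[appʰu]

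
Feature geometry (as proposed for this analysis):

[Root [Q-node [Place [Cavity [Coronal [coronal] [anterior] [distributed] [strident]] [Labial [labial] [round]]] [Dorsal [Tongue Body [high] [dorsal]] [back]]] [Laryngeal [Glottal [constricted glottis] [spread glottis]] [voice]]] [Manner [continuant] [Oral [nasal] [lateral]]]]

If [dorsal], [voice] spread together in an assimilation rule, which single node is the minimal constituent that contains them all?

Q-node

[dorsal]: Root / Q-node / Place / Dorsal / Tongue Body / [dorsal].
[voice]: Root / Q-node / Laryngeal / [voice].
Q-node is the lowest common ancestor — every listed feature sits under it, and no single subconstituent of Q-node covers them all.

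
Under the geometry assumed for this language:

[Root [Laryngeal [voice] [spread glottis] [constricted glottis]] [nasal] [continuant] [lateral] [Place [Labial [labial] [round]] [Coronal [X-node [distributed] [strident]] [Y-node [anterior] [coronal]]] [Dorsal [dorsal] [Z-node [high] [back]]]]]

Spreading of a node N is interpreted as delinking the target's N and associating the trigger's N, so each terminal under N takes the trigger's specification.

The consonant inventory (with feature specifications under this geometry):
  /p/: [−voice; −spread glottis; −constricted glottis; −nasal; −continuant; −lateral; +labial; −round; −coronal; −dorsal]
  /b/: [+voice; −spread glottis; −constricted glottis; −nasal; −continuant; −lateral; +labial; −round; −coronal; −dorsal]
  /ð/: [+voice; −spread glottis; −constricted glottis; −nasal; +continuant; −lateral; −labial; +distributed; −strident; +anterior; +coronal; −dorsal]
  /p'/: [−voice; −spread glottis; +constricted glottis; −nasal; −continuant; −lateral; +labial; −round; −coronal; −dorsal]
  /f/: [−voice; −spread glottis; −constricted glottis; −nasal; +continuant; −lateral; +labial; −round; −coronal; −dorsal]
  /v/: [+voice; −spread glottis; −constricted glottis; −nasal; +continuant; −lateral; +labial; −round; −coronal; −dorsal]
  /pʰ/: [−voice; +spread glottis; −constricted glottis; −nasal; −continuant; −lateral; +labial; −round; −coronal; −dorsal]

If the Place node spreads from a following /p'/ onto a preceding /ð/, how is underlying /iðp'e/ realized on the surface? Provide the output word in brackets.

[ivp'e]

The Place node dominates the terminals [labial], [round], [distributed], [strident], [anterior], [coronal], [dorsal], [high], [back].
After delinking /ð/'s Place and linking /p'/'s, the affected terminals become [+labial], [−round], [−coronal], [−dorsal]; [voice], [spread glottis], [constricted glottis], … (outside Place) are retained from /ð/.
This feature bundle is that of [v], so /iðp'e/ surfaces as [ivp'e].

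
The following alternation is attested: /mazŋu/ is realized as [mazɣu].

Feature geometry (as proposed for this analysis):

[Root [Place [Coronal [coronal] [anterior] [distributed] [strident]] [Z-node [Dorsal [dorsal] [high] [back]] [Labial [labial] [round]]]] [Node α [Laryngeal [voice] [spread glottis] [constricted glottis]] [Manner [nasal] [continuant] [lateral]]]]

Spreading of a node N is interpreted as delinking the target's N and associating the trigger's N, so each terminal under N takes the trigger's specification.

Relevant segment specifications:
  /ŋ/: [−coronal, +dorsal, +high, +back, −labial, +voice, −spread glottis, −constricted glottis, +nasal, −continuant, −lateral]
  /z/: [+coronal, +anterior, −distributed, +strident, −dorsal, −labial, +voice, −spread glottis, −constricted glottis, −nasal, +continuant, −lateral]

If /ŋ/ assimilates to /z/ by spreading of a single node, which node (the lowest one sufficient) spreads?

Manner

/ŋ/ and [ɣ] differ in [nasal], [continuant]; every other specified feature is identical.
These terminals are all dominated by Manner, and no proper subconstituent of Manner covers them all; Manner is their lowest common ancestor.
Spreading Manner from /z/ overwrites each of those terminals with /z/'s values, yielding exactly [ɣ].
Features on which the two segments disagree outside Manner, such as [dorsal], [coronal], are unchanged — nothing dominating them spread, and Manner is the minimal sufficient constituent.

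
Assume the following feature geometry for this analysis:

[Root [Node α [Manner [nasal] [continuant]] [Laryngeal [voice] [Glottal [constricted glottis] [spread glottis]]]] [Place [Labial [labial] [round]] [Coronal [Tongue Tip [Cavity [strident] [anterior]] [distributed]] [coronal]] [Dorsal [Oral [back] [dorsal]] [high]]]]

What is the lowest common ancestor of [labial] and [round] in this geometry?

Labial

[labial] lies under Labial (below Place).
[round] lies under Labial (below Place).
The listed terminals split across distinct daughters of Labial, so Labial itself is the smallest node containing them all.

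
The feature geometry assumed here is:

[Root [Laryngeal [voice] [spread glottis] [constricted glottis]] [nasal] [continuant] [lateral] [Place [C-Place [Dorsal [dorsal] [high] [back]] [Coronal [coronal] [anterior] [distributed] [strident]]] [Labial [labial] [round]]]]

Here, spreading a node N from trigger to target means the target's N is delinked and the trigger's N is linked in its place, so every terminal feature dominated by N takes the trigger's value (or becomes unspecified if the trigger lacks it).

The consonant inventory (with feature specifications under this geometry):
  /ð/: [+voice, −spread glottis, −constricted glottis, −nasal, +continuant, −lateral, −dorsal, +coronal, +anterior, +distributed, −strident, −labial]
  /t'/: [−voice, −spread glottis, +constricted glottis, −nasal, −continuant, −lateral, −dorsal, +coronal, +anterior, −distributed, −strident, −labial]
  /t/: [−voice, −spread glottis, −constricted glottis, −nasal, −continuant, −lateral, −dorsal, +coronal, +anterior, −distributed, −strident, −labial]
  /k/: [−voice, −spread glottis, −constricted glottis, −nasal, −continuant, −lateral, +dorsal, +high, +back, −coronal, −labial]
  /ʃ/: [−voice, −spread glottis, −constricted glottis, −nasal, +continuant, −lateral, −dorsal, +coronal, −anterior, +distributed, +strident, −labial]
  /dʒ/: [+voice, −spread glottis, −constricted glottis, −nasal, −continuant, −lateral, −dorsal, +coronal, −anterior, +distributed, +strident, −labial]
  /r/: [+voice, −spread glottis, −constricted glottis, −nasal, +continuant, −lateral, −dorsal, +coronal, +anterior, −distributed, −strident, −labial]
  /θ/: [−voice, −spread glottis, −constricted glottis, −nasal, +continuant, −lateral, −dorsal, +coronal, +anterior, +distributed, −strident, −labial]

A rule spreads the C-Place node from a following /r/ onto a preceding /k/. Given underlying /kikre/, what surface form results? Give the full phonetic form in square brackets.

Terminals under C-Place in this geometry: [dorsal], [high], [back], [coronal], [anterior], [distributed], [strident].
Spreading C-Place from /r/ onto /k/ replaces those values with /r/'s: [−dorsal], [+coronal], [+anterior], [−distributed], [−strident]. Features outside C-Place ([voice], [spread glottis], [constricted glottis], …) stay as in /k/.
Among the inventory, only /t/ has exactly this specification, giving the surface form [kitre].

[kitre]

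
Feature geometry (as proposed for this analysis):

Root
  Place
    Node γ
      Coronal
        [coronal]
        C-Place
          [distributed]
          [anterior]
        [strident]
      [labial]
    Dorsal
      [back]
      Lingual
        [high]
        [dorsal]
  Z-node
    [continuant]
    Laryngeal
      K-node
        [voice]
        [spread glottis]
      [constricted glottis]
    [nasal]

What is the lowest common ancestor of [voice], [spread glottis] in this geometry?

K-node

[voice]: Root ▹ Z-node ▹ Laryngeal ▹ K-node ▹ [voice].
[spread glottis]: Root ▹ Z-node ▹ Laryngeal ▹ K-node ▹ [spread glottis].
The listed terminals split across distinct daughters of K-node, so K-node itself is the smallest node containing them all.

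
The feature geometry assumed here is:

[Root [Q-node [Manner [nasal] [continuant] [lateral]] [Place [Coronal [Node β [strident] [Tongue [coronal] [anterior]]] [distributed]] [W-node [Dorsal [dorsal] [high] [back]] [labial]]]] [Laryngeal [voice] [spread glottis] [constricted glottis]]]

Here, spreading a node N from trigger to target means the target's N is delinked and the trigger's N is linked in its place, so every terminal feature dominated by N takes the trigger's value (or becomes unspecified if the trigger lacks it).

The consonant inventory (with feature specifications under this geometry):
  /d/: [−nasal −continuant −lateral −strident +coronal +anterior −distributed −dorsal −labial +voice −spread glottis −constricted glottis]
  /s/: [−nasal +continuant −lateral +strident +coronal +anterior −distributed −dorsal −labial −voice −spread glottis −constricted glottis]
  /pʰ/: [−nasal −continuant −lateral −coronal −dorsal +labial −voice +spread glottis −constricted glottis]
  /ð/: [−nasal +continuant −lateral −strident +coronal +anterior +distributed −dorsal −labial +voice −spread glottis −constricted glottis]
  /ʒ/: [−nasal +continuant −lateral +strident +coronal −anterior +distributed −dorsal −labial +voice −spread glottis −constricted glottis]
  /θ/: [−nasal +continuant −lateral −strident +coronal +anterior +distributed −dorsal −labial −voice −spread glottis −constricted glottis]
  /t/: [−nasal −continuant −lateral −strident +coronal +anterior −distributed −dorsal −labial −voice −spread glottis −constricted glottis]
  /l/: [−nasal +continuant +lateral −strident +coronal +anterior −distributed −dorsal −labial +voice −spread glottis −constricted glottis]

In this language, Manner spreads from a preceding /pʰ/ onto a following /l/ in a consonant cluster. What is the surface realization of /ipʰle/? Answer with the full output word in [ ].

Terminals under Manner in this geometry: [nasal], [continuant], [lateral].
Spreading Manner from /pʰ/ onto /l/ replaces those values with /pʰ/'s: [−nasal], [−continuant], [−lateral]. Features outside Manner ([strident], [coronal], [anterior], …) stay as in /l/.
This feature bundle is that of [d], so /ipʰle/ surfaces as [ipʰde].

[ipʰde]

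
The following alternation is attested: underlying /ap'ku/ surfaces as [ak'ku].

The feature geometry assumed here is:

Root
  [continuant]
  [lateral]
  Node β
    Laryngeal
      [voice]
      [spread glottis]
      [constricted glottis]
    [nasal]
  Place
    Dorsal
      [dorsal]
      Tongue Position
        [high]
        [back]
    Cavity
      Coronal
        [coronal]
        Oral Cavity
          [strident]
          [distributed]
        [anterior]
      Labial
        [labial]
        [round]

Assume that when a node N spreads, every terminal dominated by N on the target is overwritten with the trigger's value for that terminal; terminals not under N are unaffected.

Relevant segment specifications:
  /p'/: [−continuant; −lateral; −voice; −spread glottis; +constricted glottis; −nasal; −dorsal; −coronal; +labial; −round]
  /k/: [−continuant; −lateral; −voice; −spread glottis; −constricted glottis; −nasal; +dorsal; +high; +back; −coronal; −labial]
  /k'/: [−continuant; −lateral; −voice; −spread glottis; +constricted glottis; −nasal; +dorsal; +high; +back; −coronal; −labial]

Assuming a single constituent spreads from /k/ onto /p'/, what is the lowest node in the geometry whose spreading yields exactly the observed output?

Comparing /p'/ with its surface form [k'], the features that change are [labial], [round], [dorsal], [high], [back].
Tracing each changed feature up the tree, the paths first meet at Place; any lower node misses at least one of them.
Delinking /p'/'s Place and associating /k/'s Place gives precisely the feature bundle of [k'].
Had Root spread, [constricted glottis] would have taken /k/'s value; it stays as in /p'/, confirming the spreading constituent is exactly Place.

Place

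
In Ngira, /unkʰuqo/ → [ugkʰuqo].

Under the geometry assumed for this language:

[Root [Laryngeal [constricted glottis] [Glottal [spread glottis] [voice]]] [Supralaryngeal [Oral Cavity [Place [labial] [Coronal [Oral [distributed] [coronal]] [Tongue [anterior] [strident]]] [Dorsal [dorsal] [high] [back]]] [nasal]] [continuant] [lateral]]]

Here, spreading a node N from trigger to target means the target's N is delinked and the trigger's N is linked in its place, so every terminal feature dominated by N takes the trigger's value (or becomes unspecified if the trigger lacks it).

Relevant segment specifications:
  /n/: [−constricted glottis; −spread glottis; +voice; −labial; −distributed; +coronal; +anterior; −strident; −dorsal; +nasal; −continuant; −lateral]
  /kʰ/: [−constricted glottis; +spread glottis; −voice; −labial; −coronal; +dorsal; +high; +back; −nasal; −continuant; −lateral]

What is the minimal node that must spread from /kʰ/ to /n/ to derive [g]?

Comparing /n/ with its surface form [g], the features that change are [nasal], [coronal], [anterior], [distributed], [strident], [dorsal], [high], [back].
The smallest constituent containing every changed terminal is Oral Cavity — each of its daughters lacks at least one of the affected features.
Spreading Oral Cavity from /kʰ/ overwrites each of those terminals with /kʰ/'s values, yielding exactly [g].
Features on which the two segments disagree outside Oral Cavity, such as [voice], [spread glottis], are unchanged — nothing dominating them spread, and Oral Cavity is the minimal sufficient constituent.

Oral Cavity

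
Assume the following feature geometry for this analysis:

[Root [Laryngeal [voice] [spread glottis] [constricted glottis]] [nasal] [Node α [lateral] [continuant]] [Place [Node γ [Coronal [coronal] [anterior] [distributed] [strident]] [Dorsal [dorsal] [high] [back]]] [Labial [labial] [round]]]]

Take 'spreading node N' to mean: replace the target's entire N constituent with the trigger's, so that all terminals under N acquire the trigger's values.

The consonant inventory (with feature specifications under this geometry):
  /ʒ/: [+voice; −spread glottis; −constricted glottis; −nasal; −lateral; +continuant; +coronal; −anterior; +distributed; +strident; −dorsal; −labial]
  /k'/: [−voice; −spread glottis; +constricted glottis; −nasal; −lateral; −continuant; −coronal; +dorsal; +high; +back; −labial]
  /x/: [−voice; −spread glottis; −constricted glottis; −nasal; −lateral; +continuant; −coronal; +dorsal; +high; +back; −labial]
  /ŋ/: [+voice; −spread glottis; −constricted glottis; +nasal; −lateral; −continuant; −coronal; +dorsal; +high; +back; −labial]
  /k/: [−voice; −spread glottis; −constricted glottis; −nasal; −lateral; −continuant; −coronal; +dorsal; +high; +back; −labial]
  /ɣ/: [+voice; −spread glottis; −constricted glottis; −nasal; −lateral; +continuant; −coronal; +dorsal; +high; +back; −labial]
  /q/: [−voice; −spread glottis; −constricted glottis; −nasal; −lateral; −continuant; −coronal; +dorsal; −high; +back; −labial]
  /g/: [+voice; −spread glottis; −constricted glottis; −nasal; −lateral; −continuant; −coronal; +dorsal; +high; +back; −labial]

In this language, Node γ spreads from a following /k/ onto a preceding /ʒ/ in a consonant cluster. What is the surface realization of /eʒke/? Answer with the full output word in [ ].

[eɣke]

Terminals under Node γ in this geometry: [coronal], [anterior], [distributed], [strident], [dorsal], [high], [back].
After delinking /ʒ/'s Node γ and linking /k/'s, the affected terminals become [−coronal], [+dorsal], [+high], [+back]; [voice], [spread glottis], [constricted glottis], … (outside Node γ) are retained from /ʒ/.
This feature bundle is that of [ɣ], so /eʒke/ surfaces as [eɣke].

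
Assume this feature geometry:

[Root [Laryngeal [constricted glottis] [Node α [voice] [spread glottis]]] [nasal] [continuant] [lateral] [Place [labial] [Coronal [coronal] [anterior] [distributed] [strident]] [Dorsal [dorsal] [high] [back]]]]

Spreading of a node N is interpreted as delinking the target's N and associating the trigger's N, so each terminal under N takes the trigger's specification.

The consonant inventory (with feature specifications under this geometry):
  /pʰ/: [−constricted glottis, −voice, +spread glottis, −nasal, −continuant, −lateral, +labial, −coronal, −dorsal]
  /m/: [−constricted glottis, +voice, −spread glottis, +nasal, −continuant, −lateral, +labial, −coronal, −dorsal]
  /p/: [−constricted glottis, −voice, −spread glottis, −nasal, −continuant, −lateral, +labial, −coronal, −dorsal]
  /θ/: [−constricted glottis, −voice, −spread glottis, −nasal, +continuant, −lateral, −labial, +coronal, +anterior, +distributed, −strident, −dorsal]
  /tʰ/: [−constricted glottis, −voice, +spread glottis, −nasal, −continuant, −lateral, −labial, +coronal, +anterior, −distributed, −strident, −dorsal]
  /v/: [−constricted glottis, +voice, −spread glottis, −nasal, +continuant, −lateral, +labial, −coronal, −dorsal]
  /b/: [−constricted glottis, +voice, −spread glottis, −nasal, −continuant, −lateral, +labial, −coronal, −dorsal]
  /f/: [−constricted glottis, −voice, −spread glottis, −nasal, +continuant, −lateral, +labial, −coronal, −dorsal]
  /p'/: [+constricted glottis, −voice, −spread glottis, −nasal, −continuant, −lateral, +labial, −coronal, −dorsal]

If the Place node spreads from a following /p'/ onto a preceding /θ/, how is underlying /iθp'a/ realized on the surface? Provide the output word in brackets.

[ifp'a]

Place immediately or transitively dominates [labial], [coronal], [anterior], [distributed], [strident], [dorsal], [high], [back].
After delinking /θ/'s Place and linking /p'/'s, the affected terminals become [+labial], [−coronal], [−dorsal]; [constricted glottis], [voice], [spread glottis], … (outside Place) are retained from /θ/.
The resulting bundle matches /f/ in the inventory; substituting it for /θ/ gives [ifp'a].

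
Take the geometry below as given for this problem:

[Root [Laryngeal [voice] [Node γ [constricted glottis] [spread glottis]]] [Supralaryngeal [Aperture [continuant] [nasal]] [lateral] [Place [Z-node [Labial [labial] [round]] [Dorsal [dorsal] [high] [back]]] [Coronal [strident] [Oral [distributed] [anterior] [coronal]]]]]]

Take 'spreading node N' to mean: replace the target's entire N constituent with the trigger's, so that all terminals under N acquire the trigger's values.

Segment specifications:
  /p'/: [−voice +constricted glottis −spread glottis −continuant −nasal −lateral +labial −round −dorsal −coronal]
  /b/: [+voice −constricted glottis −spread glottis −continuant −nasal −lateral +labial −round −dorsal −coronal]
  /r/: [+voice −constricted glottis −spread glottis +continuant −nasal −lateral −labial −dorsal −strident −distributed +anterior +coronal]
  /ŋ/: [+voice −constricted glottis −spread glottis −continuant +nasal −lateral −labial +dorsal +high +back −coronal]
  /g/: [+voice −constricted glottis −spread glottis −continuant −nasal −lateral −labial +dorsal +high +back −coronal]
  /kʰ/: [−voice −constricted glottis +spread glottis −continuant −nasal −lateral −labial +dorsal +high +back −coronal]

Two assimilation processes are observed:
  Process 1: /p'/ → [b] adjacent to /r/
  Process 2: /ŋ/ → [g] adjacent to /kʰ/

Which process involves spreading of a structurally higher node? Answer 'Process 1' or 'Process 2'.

Process 1

Process 1: the features that change are [voice], [constricted glottis]; the minimal node is Laryngeal (depth 1).
Process 2 alters [nasal]; the lowest dominating node is [nasal] (depth 3 from Root).
Laryngeal (depth 1) sits above [nasal] (depth 3), making Process 1 the one with the higher spreading node.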